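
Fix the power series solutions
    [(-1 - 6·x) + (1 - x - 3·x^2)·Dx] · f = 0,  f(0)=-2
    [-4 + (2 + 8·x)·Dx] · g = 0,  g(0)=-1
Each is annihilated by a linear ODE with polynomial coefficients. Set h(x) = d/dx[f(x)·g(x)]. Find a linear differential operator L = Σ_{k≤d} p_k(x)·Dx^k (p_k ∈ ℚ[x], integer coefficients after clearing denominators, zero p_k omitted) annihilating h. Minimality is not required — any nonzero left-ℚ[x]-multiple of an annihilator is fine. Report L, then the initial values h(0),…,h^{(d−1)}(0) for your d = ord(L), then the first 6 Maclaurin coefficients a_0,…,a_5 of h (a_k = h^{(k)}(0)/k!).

f: a_k = -2, -2, -8, -14, -38, -80, …
g: a_k = -1, -2, 2, -4, 10, -28, …
L₀ := L_f ⊗_s L_g (sym. prod.), ord ≤ 1.
h=h₀': d/dx-closure on L₀ ⇒ L.
L = (8 + 126·x + 390·x^2 + 480·x^3 + 540·x^4) + (-3 - 17·x - 21·x^2 + 38·x^3 + 222·x^4 + 216·x^5)·Dx  (order 1).
h: a_k = 6, 16, 102, 152, 980, 852, …
ICs: h(0) = 6.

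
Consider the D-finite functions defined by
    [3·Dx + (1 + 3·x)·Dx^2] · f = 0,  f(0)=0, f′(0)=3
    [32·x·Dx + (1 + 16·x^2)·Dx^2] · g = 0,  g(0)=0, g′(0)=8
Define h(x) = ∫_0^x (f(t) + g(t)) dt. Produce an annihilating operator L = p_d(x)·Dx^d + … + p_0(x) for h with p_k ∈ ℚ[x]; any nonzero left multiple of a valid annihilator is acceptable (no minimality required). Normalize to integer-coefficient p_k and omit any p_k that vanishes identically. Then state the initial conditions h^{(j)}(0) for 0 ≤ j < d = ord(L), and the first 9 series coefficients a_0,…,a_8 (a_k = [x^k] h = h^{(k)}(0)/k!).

f: a_k = 0, 3, -9/2, 9, -81/4, 243/5, -243/2, 2187/7, -6561/8, …
g: a_k = 0, 8, 0, -128/3, 0, 2048/5, 0, -32768/7, 0, …
Weyl lclm of L_f,L_g ⇒ L₀ (ord ≤ 4).
∫: right-multiply L₀ by Dx.
L = (-96 - 864·x + 4608·x^2 + 4608·x^3)·Dx^2 + (-50 - 192·x + 672·x^2 + 9216·x^3 + 9216·x^4)·Dx^3 + (-3 + 23·x + 96·x^2 + 512·x^3 + 2304·x^4 + 2304·x^5)·Dx^4  (order 4).
h: a_k = 0, 0, 11/2, -3/2, -101/12, -81/20, 2291/30, -243/14, -30581/56, …
ICs: h(0) = 0, h′(0) = 0, h′′(0) = 11, h′′′(0) = -9.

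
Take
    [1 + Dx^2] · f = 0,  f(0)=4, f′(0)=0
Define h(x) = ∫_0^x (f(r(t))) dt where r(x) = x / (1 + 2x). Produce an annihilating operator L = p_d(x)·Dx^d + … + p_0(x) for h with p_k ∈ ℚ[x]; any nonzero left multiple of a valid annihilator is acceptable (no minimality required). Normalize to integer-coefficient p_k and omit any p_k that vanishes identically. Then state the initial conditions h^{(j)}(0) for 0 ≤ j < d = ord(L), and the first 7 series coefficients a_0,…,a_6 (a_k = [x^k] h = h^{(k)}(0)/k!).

f: a_k = 4, 0, -2, 0, 1/6, 0, -1/180, …
Substitute x→r, Dx→(1/r')Dx; clear ⇒ L₀.
∫: right-multiply L₀ by Dx.
L = Dx + (4 + 24·x + 48·x^2 + 32·x^3)·Dx^2 + (1 + 8·x + 24·x^2 + 32·x^3 + 16·x^4)·Dx^3  (order 3).
h: a_k = 0, 4, 0, -2/3, 2, -143/30, 94/9, …
ICs: h(0) = 0, h′(0) = 4, h′′(0) = 0.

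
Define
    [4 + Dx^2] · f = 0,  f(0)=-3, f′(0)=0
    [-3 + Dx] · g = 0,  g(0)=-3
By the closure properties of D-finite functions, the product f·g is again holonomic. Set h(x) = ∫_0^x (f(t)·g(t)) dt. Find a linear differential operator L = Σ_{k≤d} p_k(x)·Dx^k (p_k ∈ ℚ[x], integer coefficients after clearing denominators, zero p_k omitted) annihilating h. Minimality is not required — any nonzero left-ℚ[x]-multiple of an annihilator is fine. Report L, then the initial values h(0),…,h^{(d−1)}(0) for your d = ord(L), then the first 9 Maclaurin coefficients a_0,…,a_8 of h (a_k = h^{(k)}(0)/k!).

L = 13·Dx - 6·Dx^2 + Dx^3  (order 3).
h: a_k = 0, 9, 27/2, 15/2, -27/8, -357/40, -597/80, -407/112, -4449/4480, …
ICs: h(0) = 0, h′(0) = 9, h′′(0) = 27.

f: a_k = -3, 0, 6, 0, -2, 0, 4/15, 0, -2/105, …
g: a_k = -3, -9, -27/2, -27/2, -81/8, -243/40, -243/80, -729/560, -2187/4480, …
Sym-product of L_f,L_g gives L₀ (≤ ord 2).
h=∫₀ˣh₀: take L = L₀·Dx.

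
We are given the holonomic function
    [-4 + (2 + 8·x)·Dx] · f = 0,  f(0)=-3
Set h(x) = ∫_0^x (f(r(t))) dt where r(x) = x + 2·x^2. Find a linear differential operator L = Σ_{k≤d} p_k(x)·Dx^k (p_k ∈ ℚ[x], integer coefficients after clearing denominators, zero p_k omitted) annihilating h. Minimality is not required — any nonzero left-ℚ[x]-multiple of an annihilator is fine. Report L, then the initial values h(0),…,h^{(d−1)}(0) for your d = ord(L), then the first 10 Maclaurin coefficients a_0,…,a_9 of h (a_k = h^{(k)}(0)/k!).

L = (-2 - 8·x)·Dx + (1 + 4·x + 8·x^2)·Dx^2  (order 2).
h: a_k = 0, -3, -3, -2, 3, -18/5, 2, 36/7, -21, 122/3, …
ICs: h(0) = 0, h′(0) = -3.

f: a_k = -3, -6, 6, -12, 30, -84, 252, -792, 2574, -8580, …
L₀ from L_f via x↦r, Dx↦r'^{-1}Dx.
h=∫₀ˣh₀: take L = L₀·Dx.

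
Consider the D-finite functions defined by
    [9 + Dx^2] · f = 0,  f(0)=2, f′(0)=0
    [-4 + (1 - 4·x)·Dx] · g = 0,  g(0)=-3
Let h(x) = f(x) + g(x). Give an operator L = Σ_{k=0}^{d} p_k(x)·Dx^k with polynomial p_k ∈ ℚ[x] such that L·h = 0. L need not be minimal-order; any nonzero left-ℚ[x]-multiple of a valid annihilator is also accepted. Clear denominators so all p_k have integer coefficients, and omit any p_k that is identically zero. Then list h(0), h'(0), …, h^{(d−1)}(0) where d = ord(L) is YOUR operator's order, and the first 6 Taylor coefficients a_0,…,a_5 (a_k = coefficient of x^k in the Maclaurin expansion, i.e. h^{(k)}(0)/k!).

L = (-3780 + 2592·x - 5184·x^2) + (369 - 2124·x + 3888·x^2 - 5184·x^3)·Dx + (-420 + 288·x - 576·x^2)·Dx^2 + (41 - 236·x + 432·x^2 - 576·x^3)·Dx^3  (order 3).
h: a_k = -1, -12, -57, -192, -3045/4, -3072, …
ICs: h(0) = -1, h′(0) = -12, h′′(0) = -114.

f: a_k = 2, 0, -9, 0, 27/4, 0, …
g: a_k = -3, -12, -48, -192, -768, -3072, …
L₀ := lclm(L_f,L_g); ord L₀ ≤ 2+1.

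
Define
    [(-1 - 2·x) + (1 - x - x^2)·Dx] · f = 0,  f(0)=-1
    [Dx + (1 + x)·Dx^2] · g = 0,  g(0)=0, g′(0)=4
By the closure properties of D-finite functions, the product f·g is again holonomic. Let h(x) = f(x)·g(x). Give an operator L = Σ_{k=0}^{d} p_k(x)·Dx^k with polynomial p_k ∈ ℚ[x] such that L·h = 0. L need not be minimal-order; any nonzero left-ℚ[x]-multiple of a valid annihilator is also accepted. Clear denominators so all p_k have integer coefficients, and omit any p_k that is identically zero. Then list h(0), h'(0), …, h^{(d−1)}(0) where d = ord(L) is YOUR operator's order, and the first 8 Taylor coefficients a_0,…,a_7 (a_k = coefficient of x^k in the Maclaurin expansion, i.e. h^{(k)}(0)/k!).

L = (3 + 4·x) + (1 + 7·x + 5·x^2)·Dx + (-1 + 2·x^2 + x^3)·Dx^2  (order 2).
h: a_k = 0, -4, -2, -22/3, -25/3, -247/15, -362/15, -1441/35, …
ICs: h(0) = 0, h′(0) = -4.

f: a_k = -1, -1, -2, -3, -5, -8, -13, -21, …
g: a_k = 0, 4, -2, 4/3, -1, 4/5, -2/3, 4/7, …
f·g: L₀ = L_f ⊗_s L_g, ord ≤ 1·2.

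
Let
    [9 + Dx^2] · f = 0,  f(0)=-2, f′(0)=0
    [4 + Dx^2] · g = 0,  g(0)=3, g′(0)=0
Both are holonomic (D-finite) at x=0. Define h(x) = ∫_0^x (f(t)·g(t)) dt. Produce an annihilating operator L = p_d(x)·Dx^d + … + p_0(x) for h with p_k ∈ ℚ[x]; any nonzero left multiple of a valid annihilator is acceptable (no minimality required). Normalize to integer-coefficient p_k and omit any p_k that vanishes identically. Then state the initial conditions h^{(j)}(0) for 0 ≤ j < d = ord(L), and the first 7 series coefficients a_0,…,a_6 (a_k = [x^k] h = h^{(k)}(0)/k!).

L = 25·Dx + 26·Dx^3 + Dx^5  (order 5).
h: a_k = 0, -6, 0, 13, 0, -313/20, 0, …
ICs: h(0) = 0, h′(0) = -6, h′′(0) = 0, h′′′(0) = 78, h′′′′(0) = 0.

f: a_k = -2, 0, 9, 0, -27/4, 0, 81/40, …
g: a_k = 3, 0, -6, 0, 2, 0, -4/15, …
L₀ := L_f ⊗_s L_g (sym. prod.), ord ≤ 4.
h=∫₀ˣh₀: take L = L₀·Dx.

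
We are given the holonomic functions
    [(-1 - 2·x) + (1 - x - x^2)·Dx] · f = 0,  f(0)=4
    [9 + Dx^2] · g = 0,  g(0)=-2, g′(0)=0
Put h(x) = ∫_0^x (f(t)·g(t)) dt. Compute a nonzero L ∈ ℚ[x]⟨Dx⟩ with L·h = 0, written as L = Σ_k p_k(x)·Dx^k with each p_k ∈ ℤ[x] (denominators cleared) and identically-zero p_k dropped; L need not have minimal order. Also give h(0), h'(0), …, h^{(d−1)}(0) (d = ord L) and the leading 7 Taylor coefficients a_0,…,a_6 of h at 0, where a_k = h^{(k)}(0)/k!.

L = (-7 + 9·x + 9·x^2)·Dx + (2 + 4·x)·Dx^2 + (-1 + x + x^2)·Dx^3  (order 3).
h: a_k = 0, -8, -4, 20/3, 3, 1, 17/6, …
ICs: h(0) = 0, h′(0) = -8, h′′(0) = -8.

f: a_k = 4, 4, 8, 12, 20, 32, 52, …
g: a_k = -2, 0, 9, 0, -27/4, 0, 81/40, …
Sym-product of L_f,L_g gives L₀ (≤ ord 2).
∫: right-multiply L₀ by Dx.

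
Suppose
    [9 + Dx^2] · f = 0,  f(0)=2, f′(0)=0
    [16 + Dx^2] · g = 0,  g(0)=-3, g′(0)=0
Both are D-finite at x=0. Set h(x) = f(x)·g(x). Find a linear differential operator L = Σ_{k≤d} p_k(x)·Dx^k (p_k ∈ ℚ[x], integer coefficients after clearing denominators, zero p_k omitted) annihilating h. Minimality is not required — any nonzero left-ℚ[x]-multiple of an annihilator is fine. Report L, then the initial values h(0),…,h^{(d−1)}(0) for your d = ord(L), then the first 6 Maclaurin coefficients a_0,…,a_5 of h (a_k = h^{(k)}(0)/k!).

L = 49 + 50·Dx^2 + Dx^4  (order 4).
h: a_k = -6, 0, 75, 0, -1201/4, 0, …
ICs: h(0) = -6, h′(0) = 0, h′′(0) = 150, h′′′(0) = 0.

f: a_k = 2, 0, -9, 0, 27/4, 0, …
g: a_k = -3, 0, 24, 0, -32, 0, …
f·g: L₀ = L_f ⊗_s L_g, ord ≤ 2·2.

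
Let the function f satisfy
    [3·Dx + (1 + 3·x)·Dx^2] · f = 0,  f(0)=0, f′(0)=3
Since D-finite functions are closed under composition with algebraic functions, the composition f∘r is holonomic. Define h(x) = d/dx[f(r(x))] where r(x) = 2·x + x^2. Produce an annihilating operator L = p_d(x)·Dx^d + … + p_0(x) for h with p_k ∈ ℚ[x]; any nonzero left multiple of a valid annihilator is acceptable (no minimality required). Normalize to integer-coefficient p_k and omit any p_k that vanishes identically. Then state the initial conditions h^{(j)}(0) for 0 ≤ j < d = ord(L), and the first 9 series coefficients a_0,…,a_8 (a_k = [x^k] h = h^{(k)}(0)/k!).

f: a_k = 0, 3, -9/2, 9, -81/4, 243/5, -243/2, 2187/7, -6561/8, …
f∘r: x↦r, Dx↦Dx/r' in L_f ⇒ L₀.
h=h₀': d/dx-closure on L₀ ⇒ L.
L = (5 + 6·x + 3·x^2) + (1 + 7·x + 9·x^2 + 3·x^3)·Dx  (order 1).
h: a_k = 6, -30, 162, -882, 4806, -26190, 142722, -777762, 4238406, …
ICs: h(0) = 6.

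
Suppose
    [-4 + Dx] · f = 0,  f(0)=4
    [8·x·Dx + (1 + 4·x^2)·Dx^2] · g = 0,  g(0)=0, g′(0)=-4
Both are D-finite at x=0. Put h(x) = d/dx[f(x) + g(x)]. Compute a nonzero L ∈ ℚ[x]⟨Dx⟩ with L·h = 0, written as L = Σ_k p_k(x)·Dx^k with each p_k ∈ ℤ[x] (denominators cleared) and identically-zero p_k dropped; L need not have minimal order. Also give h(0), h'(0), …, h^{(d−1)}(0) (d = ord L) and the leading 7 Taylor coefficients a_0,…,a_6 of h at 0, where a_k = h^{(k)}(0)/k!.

f: a_k = 4, 16, 32, 128/3, 128/3, 512/15, 1024/45, …
g: a_k = 0, -4, 0, 16/3, 0, -64/5, 0, …
L₀ := lclm(L_f,L_g); ord L₀ ≤ 1+2.
Derive L from L₀ (diff closure).
L = (8 - 32·x - 96·x^2 - 128·x^3) + (-6 - 8·x^2 - 64·x^4)·Dx + (1 + 2·x + 8·x^2 + 8·x^3 + 16·x^4)·Dx^2  (order 2).
h: a_k = 12, 64, 144, 512/3, 320/3, 2048/15, 15616/45, …
ICs: h(0) = 12, h′(0) = 64.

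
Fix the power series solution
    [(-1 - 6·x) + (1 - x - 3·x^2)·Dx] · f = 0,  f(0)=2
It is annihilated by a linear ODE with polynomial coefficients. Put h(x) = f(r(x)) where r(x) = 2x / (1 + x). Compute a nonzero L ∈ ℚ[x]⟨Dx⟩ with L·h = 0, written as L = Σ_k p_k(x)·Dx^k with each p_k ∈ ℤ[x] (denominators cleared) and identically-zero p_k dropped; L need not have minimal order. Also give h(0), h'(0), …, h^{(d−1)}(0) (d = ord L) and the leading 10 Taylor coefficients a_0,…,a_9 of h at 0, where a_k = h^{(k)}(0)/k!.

f: a_k = 2, 2, 8, 14, 38, 80, 194, 434, 1016, 2318, …
Change of var in L_f (x↦r) gives L₀.
L = (2 + 26·x) + (-1 - x + 13·x^2 + 13·x^3)·Dx  (order 1).
h: a_k = 2, 4, 28, 52, 364, 676, 4732, 8788, 61516, 114244, …
ICs: h(0) = 2.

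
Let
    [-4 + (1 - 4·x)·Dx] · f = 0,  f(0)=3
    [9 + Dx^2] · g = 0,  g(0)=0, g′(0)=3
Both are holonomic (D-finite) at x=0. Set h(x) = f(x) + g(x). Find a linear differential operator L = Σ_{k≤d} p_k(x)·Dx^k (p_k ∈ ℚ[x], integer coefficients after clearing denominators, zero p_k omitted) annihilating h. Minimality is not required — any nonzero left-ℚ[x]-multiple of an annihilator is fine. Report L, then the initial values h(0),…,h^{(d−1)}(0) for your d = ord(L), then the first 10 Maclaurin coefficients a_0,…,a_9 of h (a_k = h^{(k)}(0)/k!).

L = (3780 - 2592·x + 5184·x^2) + (-369 + 2124·x - 3888·x^2 + 5184·x^3)·Dx + (420 - 288·x + 576·x^2)·Dx^2 + (-41 + 236·x - 432·x^2 + 576·x^3)·Dx^3  (order 3).
h: a_k = 3, 15, 48, 375/2, 768, 122961/40, 12288, 27524877/560, 196608, 3523215603/4480, …
ICs: h(0) = 3, h′(0) = 15, h′′(0) = 96.

f: a_k = 3, 12, 48, 192, 768, 3072, 12288, 49152, 196608, 786432, …
g: a_k = 0, 3, 0, -9/2, 0, 81/40, 0, -243/560, 0, 243/4480, …
Sum ⇒ L₀ = lclm(L_f,L_g) in ℚ(x)⟨Dx⟩.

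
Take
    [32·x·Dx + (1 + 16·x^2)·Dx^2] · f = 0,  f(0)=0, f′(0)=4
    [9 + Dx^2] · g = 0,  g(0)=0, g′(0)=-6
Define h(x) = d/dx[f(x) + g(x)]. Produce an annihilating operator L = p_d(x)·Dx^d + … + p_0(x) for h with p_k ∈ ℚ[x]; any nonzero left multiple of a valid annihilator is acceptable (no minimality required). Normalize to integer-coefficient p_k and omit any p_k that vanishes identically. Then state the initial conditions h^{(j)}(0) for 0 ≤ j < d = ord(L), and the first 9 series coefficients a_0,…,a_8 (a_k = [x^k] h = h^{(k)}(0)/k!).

f: a_k = 0, 4, 0, -64/3, 0, 1024/5, 0, -16384/7, 0, …
g: a_k = 0, -6, 0, 9, 0, -81/20, 0, 243/280, 0, …
f+g: L₀ = lclm(L_f,L_g), ord ≤ 2+2.
Derive L from L₀ (diff closure).
L = (-52704·x + 967680·x^3 + 663552·x^5) + (-207 + 13104·x^2 + 283392·x^4 + 331776·x^6)·Dx + (-5856·x + 107520·x^3 + 73728·x^5)·Dx^2 + (-23 + 1456·x^2 + 31488·x^4 + 36864·x^6)·Dx^3  (order 3).
h: a_k = -2, 0, -37, 0, 4015/4, 0, -655117/40, 0, 587200373/2240, …
ICs: h(0) = -2, h′(0) = 0, h′′(0) = -74.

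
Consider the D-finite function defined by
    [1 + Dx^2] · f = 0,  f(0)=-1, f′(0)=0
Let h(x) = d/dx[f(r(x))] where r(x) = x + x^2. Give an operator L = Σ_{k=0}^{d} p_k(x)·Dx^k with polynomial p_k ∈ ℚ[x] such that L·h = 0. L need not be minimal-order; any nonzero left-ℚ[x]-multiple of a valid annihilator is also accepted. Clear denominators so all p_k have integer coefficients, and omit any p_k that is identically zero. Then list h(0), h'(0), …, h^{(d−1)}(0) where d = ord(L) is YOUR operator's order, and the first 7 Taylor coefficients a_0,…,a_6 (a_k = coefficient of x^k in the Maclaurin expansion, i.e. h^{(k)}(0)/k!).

L = (13 + 8·x + 24·x^2 + 32·x^3 + 16·x^4) + (-6 - 12·x)·Dx + (1 + 4·x + 4·x^2)·Dx^2  (order 2).
h: a_k = 0, 1, 3, 11/6, -5/6, -179/120, -133/120, …
ICs: h(0) = 0, h′(0) = 1.

f: a_k = -1, 0, 1/2, 0, -1/24, 0, 1/720, …
h₀=f(r): pull back L_f along r ⇒ L₀.
Differentiate: ansatz ord ≤ ord L₀ ⇒ L.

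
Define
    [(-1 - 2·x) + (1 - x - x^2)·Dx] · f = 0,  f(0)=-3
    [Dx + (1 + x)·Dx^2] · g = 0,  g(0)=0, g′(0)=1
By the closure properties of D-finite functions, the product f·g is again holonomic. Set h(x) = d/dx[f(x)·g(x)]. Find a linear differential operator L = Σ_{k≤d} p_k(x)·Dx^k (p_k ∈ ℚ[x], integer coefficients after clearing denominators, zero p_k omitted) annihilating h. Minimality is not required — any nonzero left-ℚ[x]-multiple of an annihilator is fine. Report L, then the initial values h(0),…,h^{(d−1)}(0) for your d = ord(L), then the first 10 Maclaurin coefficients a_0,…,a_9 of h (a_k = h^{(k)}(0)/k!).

f: a_k = -3, -3, -6, -9, -15, -24, -39, -63, -102, -165, …
g: a_k = 0, 1, -1/2, 1/3, -1/4, 1/5, -1/6, 1/7, -1/8, 1/9, …
Sym-product of L_f,L_g gives L₀ (≤ ord 2).
Differentiate: ansatz ord ≤ ord L₀ ⇒ L.
L = (26 + 54·x + 36·x^2) + (7 + 37·x + 60·x^2 + 28·x^3)·Dx + (-3 - 4·x + 6·x^2 + 11·x^3 + 4·x^4)·Dx^2  (order 2).
h: a_k = -3, -3, -33/2, -25, -247/4, -543/5, -4323/20, -13609/35, -40227/56, -26905/21, …
ICs: h(0) = -3, h′(0) = -3.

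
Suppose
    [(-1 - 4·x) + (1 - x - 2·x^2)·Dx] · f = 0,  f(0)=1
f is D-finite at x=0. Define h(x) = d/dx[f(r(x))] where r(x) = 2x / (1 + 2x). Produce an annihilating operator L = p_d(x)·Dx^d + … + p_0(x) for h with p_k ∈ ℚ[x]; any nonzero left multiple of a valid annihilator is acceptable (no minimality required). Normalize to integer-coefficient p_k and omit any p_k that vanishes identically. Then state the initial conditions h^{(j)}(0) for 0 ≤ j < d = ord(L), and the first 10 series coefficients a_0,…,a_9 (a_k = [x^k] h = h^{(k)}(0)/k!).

L = (8 + 48·x + 288·x^2 + 320·x^3) + (-1 - 14·x - 36·x^2 + 56·x^3 + 160·x^4)·Dx  (order 1).
h: a_k = 2, 16, 0, 256, -640, 4608, -17920, 90112, -387072, 1761280, …
ICs: h(0) = 2.

f: a_k = 1, 1, 3, 5, 11, 21, 43, 85, 171, 341, …
L₀ from L_f via x↦r, Dx↦r'^{-1}Dx.
Derive L from L₀ (diff closure).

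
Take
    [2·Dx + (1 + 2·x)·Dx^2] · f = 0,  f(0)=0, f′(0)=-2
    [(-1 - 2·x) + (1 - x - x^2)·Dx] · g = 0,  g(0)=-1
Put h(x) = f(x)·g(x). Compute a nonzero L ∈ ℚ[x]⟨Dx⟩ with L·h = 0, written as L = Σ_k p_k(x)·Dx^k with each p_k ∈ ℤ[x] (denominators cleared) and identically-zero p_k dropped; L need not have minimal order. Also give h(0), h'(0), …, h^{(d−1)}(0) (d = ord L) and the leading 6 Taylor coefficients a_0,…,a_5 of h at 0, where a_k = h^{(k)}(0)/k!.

L = (4 + 8·x) + (10·x + 10·x^2)·Dx + (-1 - x + 3·x^2 + 2·x^3)·Dx^2  (order 2).
h: a_k = 0, 2, 0, 14/3, 2/3, 176/15, …
ICs: h(0) = 0, h′(0) = 2.

f: a_k = 0, -2, 2, -8/3, 4, -32/5, …
g: a_k = -1, -1, -2, -3, -5, -8, …
L₀ := L_f ⊗_s L_g (sym. prod.), ord ≤ 2.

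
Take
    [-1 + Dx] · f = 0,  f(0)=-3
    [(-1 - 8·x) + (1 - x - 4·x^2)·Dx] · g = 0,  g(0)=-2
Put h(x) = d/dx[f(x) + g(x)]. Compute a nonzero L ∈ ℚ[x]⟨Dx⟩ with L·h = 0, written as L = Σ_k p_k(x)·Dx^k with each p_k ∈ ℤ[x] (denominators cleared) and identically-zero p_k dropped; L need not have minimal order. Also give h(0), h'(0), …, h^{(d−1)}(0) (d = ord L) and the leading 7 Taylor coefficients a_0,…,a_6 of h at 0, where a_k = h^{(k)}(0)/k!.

f: a_k = -3, -3, -3/2, -1/2, -1/8, -1/40, -1/240, …
g: a_k = -2, -2, -10, -18, -58, -130, -362, …
h₀=f+g: left-lcm gives L₀, ord ≤ 2.
h=h₀': d/dx-closure on L₀ ⇒ L.
L = (44 + 466·x + 544·x^2 + 1728·x^3 + 384·x^4) + (-53 - 474·x - 599·x^2 - 1584·x^3 + 80·x^4 + 128·x^5)·Dx + (9 + 8·x + 55·x^2 - 144·x^3 - 464·x^4 - 128·x^5)·Dx^2  (order 2).
h: a_k = -5, -23, -111/2, -465/2, -5201/8, -86881/40, -1481761/240, …
ICs: h(0) = -5, h′(0) = -23.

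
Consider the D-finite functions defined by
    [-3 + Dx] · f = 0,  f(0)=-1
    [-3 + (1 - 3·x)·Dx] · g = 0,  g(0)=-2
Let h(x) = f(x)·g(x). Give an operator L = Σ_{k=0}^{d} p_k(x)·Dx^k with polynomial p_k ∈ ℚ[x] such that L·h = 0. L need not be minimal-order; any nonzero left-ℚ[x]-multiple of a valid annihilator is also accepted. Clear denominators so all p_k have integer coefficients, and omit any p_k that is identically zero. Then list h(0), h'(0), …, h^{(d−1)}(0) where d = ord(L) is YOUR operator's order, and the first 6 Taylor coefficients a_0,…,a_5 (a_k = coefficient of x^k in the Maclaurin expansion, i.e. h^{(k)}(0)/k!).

L = (6 - 9·x) + (-1 + 3·x)·Dx  (order 1).
h: a_k = 2, 12, 45, 144, 1755/4, 13203/10, …
ICs: h(0) = 2.

f: a_k = -1, -3, -9/2, -9/2, -27/8, -81/40, …
g: a_k = -2, -6, -18, -54, -162, -486, …
Product ⇒ symmetric product L₀, ord ≤ 1.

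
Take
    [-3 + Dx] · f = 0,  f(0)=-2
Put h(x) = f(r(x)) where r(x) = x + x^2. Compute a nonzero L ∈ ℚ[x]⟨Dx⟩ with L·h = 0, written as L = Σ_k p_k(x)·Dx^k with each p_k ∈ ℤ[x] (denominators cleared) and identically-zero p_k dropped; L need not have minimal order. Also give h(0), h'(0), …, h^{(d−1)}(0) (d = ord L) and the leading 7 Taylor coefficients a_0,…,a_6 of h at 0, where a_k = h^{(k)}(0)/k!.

f: a_k = -2, -6, -9, -9, -27/4, -81/20, -81/40, …
Substitute x→r, Dx→(1/r')Dx; clear ⇒ L₀.
L = (-3 - 6·x) + Dx  (order 1).
h: a_k = -2, -6, -15, -27, -171/4, -1161/20, -2871/40, …
ICs: h(0) = -2.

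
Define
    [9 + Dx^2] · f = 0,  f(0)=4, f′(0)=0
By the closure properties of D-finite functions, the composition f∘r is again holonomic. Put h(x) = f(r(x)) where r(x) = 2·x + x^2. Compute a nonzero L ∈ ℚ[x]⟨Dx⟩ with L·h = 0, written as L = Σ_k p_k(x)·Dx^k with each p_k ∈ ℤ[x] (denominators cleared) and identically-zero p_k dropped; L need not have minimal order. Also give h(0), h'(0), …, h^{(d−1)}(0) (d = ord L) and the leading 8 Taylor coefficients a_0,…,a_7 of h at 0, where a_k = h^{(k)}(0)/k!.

L = (36 + 108·x + 108·x^2 + 36·x^3) - Dx + (1 + x)·Dx^2  (order 2).
h: a_k = 4, 0, -72, -72, 198, 432, 324/5, -3348/5, …
ICs: h(0) = 4, h′(0) = 0.

f: a_k = 4, 0, -18, 0, 27/2, 0, -81/20, 0, …
Substitute x→r, Dx→(1/r')Dx; clear ⇒ L₀.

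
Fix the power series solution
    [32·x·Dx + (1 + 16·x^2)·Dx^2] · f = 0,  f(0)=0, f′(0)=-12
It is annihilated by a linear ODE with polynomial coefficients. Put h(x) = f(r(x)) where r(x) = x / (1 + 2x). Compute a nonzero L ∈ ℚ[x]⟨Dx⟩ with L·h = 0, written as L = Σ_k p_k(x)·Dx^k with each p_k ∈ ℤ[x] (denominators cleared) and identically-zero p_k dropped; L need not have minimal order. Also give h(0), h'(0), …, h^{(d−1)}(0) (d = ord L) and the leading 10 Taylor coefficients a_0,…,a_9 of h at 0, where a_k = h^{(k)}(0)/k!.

L = (4 + 40·x)·Dx + (1 + 4·x + 20·x^2)·Dx^2  (order 2).
h: a_k = 0, -12, 24, 16, -288, 3648/5, 1408, -106752/7, 32256, 367616/3, …
ICs: h(0) = 0, h′(0) = -12.

f: a_k = 0, -12, 0, 64, 0, -3072/5, 0, 49152/7, 0, -262144/3, …
Substitute x→r, Dx→(1/r')Dx; clear ⇒ L₀.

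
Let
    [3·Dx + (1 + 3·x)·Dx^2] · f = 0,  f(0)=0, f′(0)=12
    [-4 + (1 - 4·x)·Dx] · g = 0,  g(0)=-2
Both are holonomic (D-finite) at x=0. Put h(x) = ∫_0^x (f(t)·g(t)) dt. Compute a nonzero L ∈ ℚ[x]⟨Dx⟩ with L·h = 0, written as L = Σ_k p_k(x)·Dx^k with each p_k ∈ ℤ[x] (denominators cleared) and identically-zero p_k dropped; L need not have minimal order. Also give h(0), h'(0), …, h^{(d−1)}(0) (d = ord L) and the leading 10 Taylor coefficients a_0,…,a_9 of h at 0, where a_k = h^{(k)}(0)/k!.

f: a_k = 0, 12, -18, 36, -81, 972/5, -486, 8748/7, -6561/2, 8748, …
g: a_k = -2, -8, -32, -128, -512, -2048, -8192, -32768, -131072, -524288, …
Product ⇒ symmetric product L₀, ord ≤ 2.
h=∫h₀ ⇒ L = L₀·Dx.
L = 12·Dx + (5 + 36·x)·Dx^2 + (-1 + x + 12·x^2)·Dx^3  (order 3).
h: a_k = 0, 0, -12, -20, -78, -1086/5, -3944/5, -12828/5, -325221/35, -3392479/105, …
ICs: h(0) = 0, h′(0) = 0, h′′(0) = -24.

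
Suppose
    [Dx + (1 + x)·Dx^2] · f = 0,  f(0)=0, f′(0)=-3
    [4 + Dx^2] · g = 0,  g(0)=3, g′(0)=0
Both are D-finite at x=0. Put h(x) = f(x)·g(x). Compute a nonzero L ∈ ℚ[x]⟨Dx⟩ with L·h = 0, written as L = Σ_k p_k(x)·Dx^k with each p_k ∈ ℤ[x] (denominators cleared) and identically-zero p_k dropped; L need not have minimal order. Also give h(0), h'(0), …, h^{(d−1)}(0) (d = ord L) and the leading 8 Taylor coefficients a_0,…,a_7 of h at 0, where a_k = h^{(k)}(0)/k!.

f: a_k = 0, -3, 3/2, -1, 3/4, -3/5, 1/2, -3/7, …
g: a_k = 3, 0, -6, 0, 2, 0, -4/15, 0, …
f·g: L₀ = L_f ⊗_s L_g, ord ≤ 2·2.
L = (168 + 864·x + 1456·x^2 + 1024·x^3 + 256·x^4) + (112 + 368·x + 384·x^2 + 128·x^3)·Dx + (102 + 464·x + 744·x^2 + 512·x^3 + 128·x^4)·Dx^2 + (28 + 92·x + 96·x^2 + 32·x^3)·Dx^3 + (15 + 62·x + 95·x^2 + 64·x^3 + 16·x^4)·Dx^4  (order 4).
h: a_k = 0, -9, 9/2, 15, -27/4, -9/5, 0, 39/35, …
ICs: h(0) = 0, h′(0) = -9, h′′(0) = 9, h′′′(0) = 90.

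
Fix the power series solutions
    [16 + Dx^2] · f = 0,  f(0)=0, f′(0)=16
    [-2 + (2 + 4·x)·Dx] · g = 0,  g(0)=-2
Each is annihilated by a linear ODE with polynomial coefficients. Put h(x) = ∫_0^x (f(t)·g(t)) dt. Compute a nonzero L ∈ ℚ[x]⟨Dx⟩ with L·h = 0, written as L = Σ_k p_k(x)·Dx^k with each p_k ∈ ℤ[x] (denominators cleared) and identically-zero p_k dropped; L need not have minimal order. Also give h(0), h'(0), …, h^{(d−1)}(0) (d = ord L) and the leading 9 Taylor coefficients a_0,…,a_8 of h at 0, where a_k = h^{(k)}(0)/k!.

L = (19 + 64·x + 64·x^2)·Dx + (-2 - 4·x)·Dx^2 + (1 + 4·x + 4·x^2)·Dx^3  (order 3).
h: a_k = 0, 0, -16, -32/3, 76/3, 208/15, -682/45, -268/35, 7687/1260, …
ICs: h(0) = 0, h′(0) = 0, h′′(0) = -32.

f: a_k = 0, 16, 0, -128/3, 0, 512/15, 0, -4096/315, 0, …
g: a_k = -2, -2, 1, -1, 5/4, -7/4, 21/8, -33/8, 429/64, …
L₀ := L_f ⊗_s L_g (sym. prod.), ord ≤ 2.
h=∫₀ˣh₀: take L = L₀·Dx.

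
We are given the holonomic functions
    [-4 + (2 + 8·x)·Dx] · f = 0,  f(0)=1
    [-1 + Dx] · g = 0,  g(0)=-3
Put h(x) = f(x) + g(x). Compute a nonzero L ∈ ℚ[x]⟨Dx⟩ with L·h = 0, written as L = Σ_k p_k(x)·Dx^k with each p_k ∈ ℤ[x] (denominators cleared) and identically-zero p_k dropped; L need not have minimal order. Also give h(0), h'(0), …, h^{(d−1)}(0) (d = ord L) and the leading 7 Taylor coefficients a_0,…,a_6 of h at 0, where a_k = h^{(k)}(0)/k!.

f: a_k = 1, 2, -2, 4, -10, 28, -84, …
g: a_k = -3, -3, -3/2, -1/2, -1/8, -1/40, -1/240, …
f+g: L₀ = lclm(L_f,L_g), ord ≤ 1+1.
L = (6 + 8·x) + (-5 - 8·x - 16·x^2)·Dx + (-1 + 16·x^2)·Dx^2  (order 2).
h: a_k = -2, -1, -7/2, 7/2, -81/8, 1119/40, -20161/240, …
ICs: h(0) = -2, h′(0) = -1.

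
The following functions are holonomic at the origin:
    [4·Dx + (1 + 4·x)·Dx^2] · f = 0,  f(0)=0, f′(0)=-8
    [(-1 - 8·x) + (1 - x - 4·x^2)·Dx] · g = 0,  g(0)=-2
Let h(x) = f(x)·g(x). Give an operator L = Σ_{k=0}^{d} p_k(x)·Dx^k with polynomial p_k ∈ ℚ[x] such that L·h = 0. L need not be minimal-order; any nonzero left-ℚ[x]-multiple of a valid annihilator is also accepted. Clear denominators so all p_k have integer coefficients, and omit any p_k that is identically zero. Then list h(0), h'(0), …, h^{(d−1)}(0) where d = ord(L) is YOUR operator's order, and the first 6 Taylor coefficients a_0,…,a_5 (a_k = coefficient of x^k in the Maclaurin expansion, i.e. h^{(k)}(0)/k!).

L = (12 + 64·x) + (-2 + 28·x + 80·x^2)·Dx + (-1 - 3·x + 8·x^2 + 16·x^3)·Dx^2  (order 2).
h: a_k = 0, 16, -16, 400/3, -560/3, 17488/15, …
ICs: h(0) = 0, h′(0) = 16.

f: a_k = 0, -8, 16, -128/3, 128, -2048/5, …
g: a_k = -2, -2, -10, -18, -58, -130, …
f·g: L₀ = L_f ⊗_s L_g, ord ≤ 2·1.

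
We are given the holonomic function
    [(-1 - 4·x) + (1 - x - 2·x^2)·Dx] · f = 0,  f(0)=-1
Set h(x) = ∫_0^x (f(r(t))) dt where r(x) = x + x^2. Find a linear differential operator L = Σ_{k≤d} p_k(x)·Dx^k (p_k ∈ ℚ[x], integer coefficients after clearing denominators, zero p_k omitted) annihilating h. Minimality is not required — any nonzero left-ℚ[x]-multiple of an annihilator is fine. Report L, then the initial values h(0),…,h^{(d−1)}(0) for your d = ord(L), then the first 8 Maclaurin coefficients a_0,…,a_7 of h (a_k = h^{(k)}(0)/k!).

f: a_k = -1, -1, -3, -5, -11, -21, -43, -85, …
h₀=f(r): pull back L_f along r ⇒ L₀.
∫: right-multiply L₀ by Dx.
L = (1 + 6·x + 12·x^2 + 8·x^3)·Dx + (-1 + x + 3·x^2 + 4·x^3 + 2·x^4)·Dx^2  (order 2).
h: a_k = 0, -1, -1/2, -4/3, -11/4, -29/5, -40/3, -219/7, …
ICs: h(0) = 0, h′(0) = -1.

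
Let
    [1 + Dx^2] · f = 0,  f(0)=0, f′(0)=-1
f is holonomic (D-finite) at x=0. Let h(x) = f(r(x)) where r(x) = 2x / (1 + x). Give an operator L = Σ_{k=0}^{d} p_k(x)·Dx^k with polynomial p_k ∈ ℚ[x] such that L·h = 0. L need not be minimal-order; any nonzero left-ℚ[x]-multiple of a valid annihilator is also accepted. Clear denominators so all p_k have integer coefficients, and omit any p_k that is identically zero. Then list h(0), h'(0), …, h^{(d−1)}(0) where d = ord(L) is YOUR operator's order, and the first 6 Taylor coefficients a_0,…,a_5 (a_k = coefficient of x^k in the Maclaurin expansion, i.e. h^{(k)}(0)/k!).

L = 4 + (2 + 6·x + 6·x^2 + 2·x^3)·Dx + (1 + 4·x + 6·x^2 + 4·x^3 + x^4)·Dx^2  (order 2).
h: a_k = 0, -2, 2, -2/3, -2, 86/15, …
ICs: h(0) = 0, h′(0) = -2.

f: a_k = 0, -1, 0, 1/6, 0, -1/120, …
Change of var in L_f (x↦r) gives L₀.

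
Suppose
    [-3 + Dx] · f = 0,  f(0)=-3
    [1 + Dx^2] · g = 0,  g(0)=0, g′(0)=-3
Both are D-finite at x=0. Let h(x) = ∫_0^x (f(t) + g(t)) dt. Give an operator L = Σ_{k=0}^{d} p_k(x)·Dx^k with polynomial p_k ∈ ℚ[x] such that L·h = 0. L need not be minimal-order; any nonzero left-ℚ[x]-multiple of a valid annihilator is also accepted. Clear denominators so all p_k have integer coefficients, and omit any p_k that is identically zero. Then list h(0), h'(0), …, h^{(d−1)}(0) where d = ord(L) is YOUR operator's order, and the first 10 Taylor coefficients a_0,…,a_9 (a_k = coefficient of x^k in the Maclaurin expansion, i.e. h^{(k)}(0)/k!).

f: a_k = -3, -9, -27/2, -27/2, -81/8, -243/40, -243/80, -729/560, -2187/4480, -729/4480, …
g: a_k = 0, -3, 0, 1/2, 0, -1/40, 0, 1/1680, 0, -1/120960, …
h₀=f+g: left-lcm gives L₀, ord ≤ 3.
Integrate: L := L₀·Dx.
L = -3·Dx + Dx^2 - 3·Dx^3 + Dx^4  (order 4).
h: a_k = 0, -3, -6, -9/2, -13/4, -81/40, -61/60, -243/560, -1093/6720, -243/4480, …
ICs: h(0) = 0, h′(0) = -3, h′′(0) = -12, h′′′(0) = -27.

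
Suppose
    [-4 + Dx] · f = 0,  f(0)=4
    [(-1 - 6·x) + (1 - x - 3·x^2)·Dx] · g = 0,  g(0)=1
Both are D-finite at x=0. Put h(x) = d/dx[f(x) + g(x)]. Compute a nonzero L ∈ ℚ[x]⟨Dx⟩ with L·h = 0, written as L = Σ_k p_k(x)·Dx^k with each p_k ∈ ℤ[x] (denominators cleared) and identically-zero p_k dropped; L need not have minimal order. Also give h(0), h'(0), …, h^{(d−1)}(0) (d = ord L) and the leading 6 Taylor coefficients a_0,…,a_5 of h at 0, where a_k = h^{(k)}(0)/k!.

f: a_k = 4, 16, 32, 128/3, 128/3, 512/15, …
g: a_k = 1, 1, 4, 7, 19, 40, …
Weyl lclm of L_f,L_g ⇒ L₀ (ord ≤ 2).
h=h₀': d/dx-closure on L₀ ⇒ L.
L = (20 + 496·x + 552·x^2 + 2160·x^3 + 1296·x^4) + (-13 - 112·x - 298·x^2 - 516·x^3 + 360·x^4 + 432·x^5)·Dx + (2 - 3·x + 40·x^2 - 6·x^3 - 171·x^4 - 108·x^5)·Dx^2  (order 2).
h: a_k = 17, 72, 149, 740/3, 1112/3, 10778/15, …
ICs: h(0) = 17, h′(0) = 72.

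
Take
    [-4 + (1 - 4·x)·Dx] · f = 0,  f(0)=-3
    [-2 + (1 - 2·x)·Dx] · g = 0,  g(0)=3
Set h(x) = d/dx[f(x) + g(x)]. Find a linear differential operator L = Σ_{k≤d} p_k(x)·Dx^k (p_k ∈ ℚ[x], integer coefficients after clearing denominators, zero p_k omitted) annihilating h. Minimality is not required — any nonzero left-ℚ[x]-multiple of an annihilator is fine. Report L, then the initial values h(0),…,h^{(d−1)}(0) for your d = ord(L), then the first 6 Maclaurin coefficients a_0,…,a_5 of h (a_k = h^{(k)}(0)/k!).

f: a_k = -3, -12, -48, -192, -768, -3072, …
g: a_k = 3, 6, 12, 24, 48, 96, …
L₀ := lclm(L_f,L_g); ord L₀ ≤ 1+1.
Derive L from L₀ (diff closure).
L = 48 + (-18 + 48·x)·Dx + (1 - 6·x + 8·x^2)·Dx^2  (order 2).
h: a_k = -6, -72, -504, -2880, -14880, -72576, …
ICs: h(0) = -6, h′(0) = -72.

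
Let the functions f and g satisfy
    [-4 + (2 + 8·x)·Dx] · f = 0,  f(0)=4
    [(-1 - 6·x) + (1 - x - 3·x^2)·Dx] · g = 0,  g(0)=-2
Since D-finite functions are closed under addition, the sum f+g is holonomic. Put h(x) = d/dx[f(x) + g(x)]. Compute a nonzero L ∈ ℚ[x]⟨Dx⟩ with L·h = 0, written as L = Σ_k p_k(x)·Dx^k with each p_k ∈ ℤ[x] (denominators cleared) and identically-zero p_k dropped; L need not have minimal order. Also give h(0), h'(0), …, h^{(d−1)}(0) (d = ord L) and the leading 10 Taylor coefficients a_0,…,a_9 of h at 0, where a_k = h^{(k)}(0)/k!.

L = (-90 - 516·x - 1548·x^2 - 1296·x^3 - 1620·x^4) + (-15 - 288·x - 1752·x^2 - 4068·x^3 - 4914·x^4 - 4860·x^5)·Dx + (5 + 45·x + 109·x^2 - 18·x^3 - 468·x^4 - 1278·x^5 - 1080·x^6)·Dx^2  (order 2).
h: a_k = 6, -32, 6, -312, 160, -3180, 4354, -35584, 82098, -442620, …
ICs: h(0) = 6, h′(0) = -32.

f: a_k = 4, 8, -8, 16, -40, 112, -336, 1056, -3432, 11440, …
g: a_k = -2, -2, -8, -14, -38, -80, -194, -434, -1016, -2318, …
h₀=f+g: left-lcm gives L₀, ord ≤ 2.
Derive L from L₀ (diff closure).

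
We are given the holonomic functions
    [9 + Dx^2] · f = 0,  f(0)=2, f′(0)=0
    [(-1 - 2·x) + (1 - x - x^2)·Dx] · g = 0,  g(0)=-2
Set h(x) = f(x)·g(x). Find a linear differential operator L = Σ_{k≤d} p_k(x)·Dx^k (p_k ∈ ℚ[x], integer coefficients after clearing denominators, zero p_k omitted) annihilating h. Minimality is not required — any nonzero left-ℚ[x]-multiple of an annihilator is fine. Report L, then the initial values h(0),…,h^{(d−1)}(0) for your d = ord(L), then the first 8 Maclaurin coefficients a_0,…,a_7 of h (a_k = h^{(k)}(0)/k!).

L = (-7 + 9·x + 9·x^2) + (2 + 4·x)·Dx + (-1 + x + x^2)·Dx^2  (order 2).
h: a_k = -4, -4, 10, 6, 5/2, 17/2, 301/20, 471/20, …
ICs: h(0) = -4, h′(0) = -4.

f: a_k = 2, 0, -9, 0, 27/4, 0, -81/40, 0, …
g: a_k = -2, -2, -4, -6, -10, -16, -26, -42, …
L₀ := L_f ⊗_s L_g (sym. prod.), ord ≤ 2.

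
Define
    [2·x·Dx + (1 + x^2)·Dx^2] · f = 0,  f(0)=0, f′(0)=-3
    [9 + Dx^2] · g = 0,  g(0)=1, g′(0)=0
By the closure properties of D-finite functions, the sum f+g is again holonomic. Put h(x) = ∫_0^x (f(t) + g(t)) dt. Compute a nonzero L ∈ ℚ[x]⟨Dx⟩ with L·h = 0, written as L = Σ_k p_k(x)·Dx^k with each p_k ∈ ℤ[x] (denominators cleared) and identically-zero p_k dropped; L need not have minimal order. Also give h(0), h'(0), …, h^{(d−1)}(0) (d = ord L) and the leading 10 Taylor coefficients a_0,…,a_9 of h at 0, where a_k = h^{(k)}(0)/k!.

L = (-54·x + 540·x^3 + 162·x^5)·Dx^2 + (63 + 279·x^2 + 297·x^4 + 81·x^6)·Dx^3 + (-6·x + 60·x^3 + 18·x^5)·Dx^4 + (7 + 31·x^2 + 33·x^4 + 9·x^6)·Dx^5  (order 5).
h: a_k = 0, 1, -3/2, -3/2, 1/4, 27/40, -1/10, -81/560, 3/56, 81/4480, …
ICs: h(0) = 0, h′(0) = 1, h′′(0) = -3, h′′′(0) = -9, h′′′′(0) = 6.

f: a_k = 0, -3, 0, 1, 0, -3/5, 0, 3/7, 0, -1/3, …
g: a_k = 1, 0, -9/2, 0, 27/8, 0, -81/80, 0, 729/4480, 0, …
h₀=f+g: left-lcm gives L₀, ord ≤ 4.
Integrate: L := L₀·Dx.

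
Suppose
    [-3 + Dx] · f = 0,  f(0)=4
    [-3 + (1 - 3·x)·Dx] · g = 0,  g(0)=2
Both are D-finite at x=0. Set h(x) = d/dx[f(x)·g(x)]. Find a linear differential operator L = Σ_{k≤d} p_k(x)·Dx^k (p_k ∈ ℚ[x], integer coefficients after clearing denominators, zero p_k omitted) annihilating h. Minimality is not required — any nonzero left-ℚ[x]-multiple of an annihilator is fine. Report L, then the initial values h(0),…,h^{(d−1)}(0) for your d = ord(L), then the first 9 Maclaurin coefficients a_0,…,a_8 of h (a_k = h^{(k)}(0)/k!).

f: a_k = 4, 12, 18, 18, 27/2, 81/10, 81/20, 243/140, 729/1120, …
g: a_k = 2, 6, 18, 54, 162, 486, 1458, 4374, 13122, …
h₀=f·g: eliminate ⇒ L₀, order ≤ 1·1.
Derive L from L₀ (diff closure).
L = (15 - 36·x + 27·x^2) + (-2 + 9·x - 9·x^2)·Dx  (order 1).
h: a_k = 48, 360, 1728, 7020, 26406, 475551/5, 332910, 79899129/70, 215727867/56, …
ICs: h(0) = 48.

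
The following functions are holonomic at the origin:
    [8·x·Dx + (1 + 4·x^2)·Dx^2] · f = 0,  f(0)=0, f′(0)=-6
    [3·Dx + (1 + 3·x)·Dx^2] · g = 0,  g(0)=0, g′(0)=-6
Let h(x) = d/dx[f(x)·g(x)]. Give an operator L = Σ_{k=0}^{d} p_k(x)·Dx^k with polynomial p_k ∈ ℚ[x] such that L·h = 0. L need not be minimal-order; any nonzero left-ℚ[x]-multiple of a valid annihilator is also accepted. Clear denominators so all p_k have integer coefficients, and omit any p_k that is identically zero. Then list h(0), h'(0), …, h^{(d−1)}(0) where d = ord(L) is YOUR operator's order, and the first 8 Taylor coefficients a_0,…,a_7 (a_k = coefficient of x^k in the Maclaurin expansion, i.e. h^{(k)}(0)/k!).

L = (1632 + 8496·x + 23040·x^2 + 110016·x^3 + 207360·x^4 + 269568·x^5 + 82944·x^7) + (418 + 6672·x + 44112·x^2 + 151488·x^3 + 393984·x^4 + 642816·x^5 + 725760·x^6 + 82944·x^7 + 290304·x^8)·Dx + (204 + 1844·x + 12096·x^2 + 47408·x^3 + 122880·x^4 + 240192·x^5 + 331776·x^6 + 361728·x^7 + 82944·x^8 + 165888·x^9)·Dx^2 + (25 + 246·x + 1217·x^2 + 4128·x^3 + 10624·x^4 + 22080·x^5 + 34272·x^6 + 41472·x^7 + 43776·x^8 + 13824·x^9 + 20736·x^10)·Dx^3  (order 3).
h: a_k = 0, 72, -162, 240, -855, 16632/5, -45738/5, 23904, …
ICs: h(0) = 0, h′(0) = 72, h′′(0) = -324.

f: a_k = 0, -6, 0, 8, 0, -96/5, 0, 384/7, …
g: a_k = 0, -6, 9, -18, 81/2, -486/5, 243, -4374/7, …
Product ⇒ symmetric product L₀, ord ≤ 4.
Differentiate: ansatz ord ≤ ord L₀ ⇒ L.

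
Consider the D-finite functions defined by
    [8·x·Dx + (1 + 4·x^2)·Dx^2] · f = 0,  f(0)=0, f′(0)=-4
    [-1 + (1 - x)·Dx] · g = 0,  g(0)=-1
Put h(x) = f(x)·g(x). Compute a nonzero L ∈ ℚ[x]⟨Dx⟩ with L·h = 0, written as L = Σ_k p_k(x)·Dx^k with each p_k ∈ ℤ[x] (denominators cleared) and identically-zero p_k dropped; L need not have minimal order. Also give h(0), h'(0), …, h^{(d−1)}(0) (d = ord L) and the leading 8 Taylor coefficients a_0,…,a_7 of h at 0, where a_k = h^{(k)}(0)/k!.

f: a_k = 0, -4, 0, 16/3, 0, -64/5, 0, 256/7, …
g: a_k = -1, -1, -1, -1, -1, -1, -1, -1, …
h₀=f·g: eliminate ⇒ L₀, order ≤ 2·1.
L = 8·x + (2 - 8·x + 16·x^2)·Dx + (-1 + x - 4·x^2 + 4·x^3)·Dx^2  (order 2).
h: a_k = 0, 4, 4, -4/3, -4/3, 172/15, 172/15, -2636/105, …
ICs: h(0) = 0, h′(0) = 4.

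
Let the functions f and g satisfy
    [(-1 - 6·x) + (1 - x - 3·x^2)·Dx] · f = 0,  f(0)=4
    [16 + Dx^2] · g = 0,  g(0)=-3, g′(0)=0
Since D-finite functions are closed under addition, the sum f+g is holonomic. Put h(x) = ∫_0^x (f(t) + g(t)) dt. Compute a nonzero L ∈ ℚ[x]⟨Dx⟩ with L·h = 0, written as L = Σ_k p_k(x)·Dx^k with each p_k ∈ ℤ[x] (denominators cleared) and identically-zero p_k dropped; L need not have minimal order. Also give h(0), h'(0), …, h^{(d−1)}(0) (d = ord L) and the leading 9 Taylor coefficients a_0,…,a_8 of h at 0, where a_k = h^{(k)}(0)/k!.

f: a_k = 4, 4, 16, 28, 76, 160, 388, 868, 2032, …
g: a_k = -3, 0, 24, 0, -32, 0, 256/15, 0, -512/105, …
f+g: L₀ = lclm(L_f,L_g), ord ≤ 1+2.
h=∫h₀ ⇒ L = L₀·Dx.
L = (464 + 2816·x + 416·x^2 + 2112·x^3 + 5760·x^4 + 6912·x^5)·Dx + (-192 + 304·x + 672·x^2 - 1312·x^3 - 1008·x^4 + 3456·x^5 + 3456·x^6)·Dx^2 + (29 + 176·x + 26·x^2 + 132·x^3 + 360·x^4 + 432·x^5)·Dx^3 + (-12 + 19·x + 42·x^2 - 82·x^3 - 63·x^4 + 216·x^5 + 216·x^6)·Dx^4  (order 4).
h: a_k = 0, 1, 2, 40/3, 7, 44/5, 80/3, 868/15, 217/2, …
ICs: h(0) = 0, h′(0) = 1, h′′(0) = 4, h′′′(0) = 80.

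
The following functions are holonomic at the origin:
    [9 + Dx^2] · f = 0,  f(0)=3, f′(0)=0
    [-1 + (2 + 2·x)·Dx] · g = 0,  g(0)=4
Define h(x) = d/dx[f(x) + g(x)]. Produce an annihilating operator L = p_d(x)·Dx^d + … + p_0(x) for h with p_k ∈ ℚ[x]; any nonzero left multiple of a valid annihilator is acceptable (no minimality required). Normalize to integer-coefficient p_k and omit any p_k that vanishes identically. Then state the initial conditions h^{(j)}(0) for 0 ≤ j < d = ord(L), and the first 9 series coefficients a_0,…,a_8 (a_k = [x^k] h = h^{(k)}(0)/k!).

L = (-153 - 216·x - 108·x^2) + (-234 - 666·x - 648·x^2 - 216·x^3)·Dx + (-17 - 24·x - 12·x^2)·Dx^2 + (-26 - 74·x - 72·x^2 - 24·x^3)·Dx^3  (order 3).
h: a_k = 2, -28, 3/4, 319/8, 35/64, -11979/640, 231/512, 124953/35840, 6435/16384, …
ICs: h(0) = 2, h′(0) = -28, h′′(0) = 3/2.

f: a_k = 3, 0, -27/2, 0, 81/8, 0, -243/80, 0, 2187/4480, …
g: a_k = 4, 2, -1/2, 1/4, -5/32, 7/64, -21/256, 33/512, -429/8192, …
f+g: L₀ = lclm(L_f,L_g), ord ≤ 2+1.
h₀' ⇒ L via d/dx closure of L₀.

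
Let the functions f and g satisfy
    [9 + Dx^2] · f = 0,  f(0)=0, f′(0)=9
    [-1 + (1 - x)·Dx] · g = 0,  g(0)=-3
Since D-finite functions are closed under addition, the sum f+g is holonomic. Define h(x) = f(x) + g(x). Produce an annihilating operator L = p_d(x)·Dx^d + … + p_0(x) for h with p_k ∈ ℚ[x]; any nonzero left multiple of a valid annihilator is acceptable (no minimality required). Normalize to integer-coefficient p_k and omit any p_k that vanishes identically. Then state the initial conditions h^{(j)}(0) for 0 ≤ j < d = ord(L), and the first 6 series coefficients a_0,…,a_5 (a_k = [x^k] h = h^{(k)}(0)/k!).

L = (-135 + 162·x - 81·x^2) + (99 - 261·x + 243·x^2 - 81·x^3)·Dx + (-15 + 18·x - 9·x^2)·Dx^2 + (11 - 29·x + 27·x^2 - 9·x^3)·Dx^3  (order 3).
h: a_k = -3, 6, -3, -33/2, -3, 123/40, …
ICs: h(0) = -3, h′(0) = 6, h′′(0) = -6.

f: a_k = 0, 9, 0, -27/2, 0, 243/40, …
g: a_k = -3, -3, -3, -3, -3, -3, …
Sum ⇒ L₀ = lclm(L_f,L_g) in ℚ(x)⟨Dx⟩.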